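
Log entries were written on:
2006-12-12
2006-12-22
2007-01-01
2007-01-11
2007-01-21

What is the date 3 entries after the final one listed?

Every event comes 10 days after the last (10, 10, 10, 10).
2007-01-21 + 10 days = 2007-01-31.
2007-01-31 + 10 days = 2007-02-10.
2007-02-10 + 10 days = 2007-02-20.

2007-02-20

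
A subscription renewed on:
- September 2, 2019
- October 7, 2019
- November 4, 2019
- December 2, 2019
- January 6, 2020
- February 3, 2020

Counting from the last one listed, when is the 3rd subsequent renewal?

May 4, 2020

Gaps: 35, 28, 28, 35, 28 days — a mix of 28 and 35. Every date is a Monday.
Each is the 1st Monday of its month.
March 2020 — 1st Monday is March 2, 2020.
April 2020 — 1st Monday is April 6, 2020.
1st Monday of May 2020: May 4, 2020.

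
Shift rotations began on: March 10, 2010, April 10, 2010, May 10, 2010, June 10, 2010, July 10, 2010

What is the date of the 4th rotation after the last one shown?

Gaps: 31, 30, 31, 30 days — not constant. Every event is on the 10th of the month.
Pattern: the 10th of each month.
Next: August 2010 → August 10, 2010.
September 2010: September 10, 2010.
October 2010: October 10, 2010.
November 2010: November 10, 2010.

November 10, 2010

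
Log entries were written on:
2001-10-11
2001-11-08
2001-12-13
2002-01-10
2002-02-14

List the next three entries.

2002-03-14, 2002-04-11, 2002-05-09

These are Thursdays at 28- or 35-day spacing (28, 35, 28, 35).
The pattern: 2nd Thursday of the month.
2nd Thursday of March 2002: 2002-03-14.
2nd Thursday of April 2002: 2002-04-11.
2nd Thursday of May 2002: 2002-05-09.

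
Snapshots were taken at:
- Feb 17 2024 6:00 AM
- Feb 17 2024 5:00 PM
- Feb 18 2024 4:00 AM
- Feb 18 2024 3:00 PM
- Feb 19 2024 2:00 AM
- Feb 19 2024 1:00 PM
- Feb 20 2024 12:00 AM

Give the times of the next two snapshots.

Feb 20 2024 11:00 AM, Feb 20 2024 10:00 PM

The interval is a steady 11 hours (11, 11, 11, 11, 11, 11).
Feb 20 2024 12:00 AM + 11 h = Feb 20 2024 11:00 AM.
Feb 20 2024 11:00 AM + 11 h = Feb 20 2024 10:00 PM.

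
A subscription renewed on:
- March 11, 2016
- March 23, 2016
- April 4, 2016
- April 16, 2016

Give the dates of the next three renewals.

Gaps between consecutive events: 12, 12, 12 days — a constant 12-day interval.
April 16, 2016 + 12 days = April 28, 2016.
April 28, 2016 + 12 days = May 10, 2016.
May 10, 2016 + 12 days = May 22, 2016.

April 28, 2016; May 10, 2016; May 22, 2016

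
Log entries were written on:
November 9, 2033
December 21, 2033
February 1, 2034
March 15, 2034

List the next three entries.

April 26, 2034; June 7, 2034; July 19, 2034

Every event comes 42 days after the last (42, 42, 42).
March 15, 2034 + 42 days = April 26, 2034.
April 26, 2034 + 42 days = June 7, 2034.
June 7, 2034 + 42 days = July 19, 2034.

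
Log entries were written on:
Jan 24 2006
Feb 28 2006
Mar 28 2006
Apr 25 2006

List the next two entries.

All dates are Tuesdays, 35, 28, 28 days apart.
Specifically, the 4th Tuesday of each month.
May 2006 — 4th Tuesday is May 23 2006.
June 2006 — 4th Tuesday is Jun 27 2006.

May 23 2006, Jun 27 2006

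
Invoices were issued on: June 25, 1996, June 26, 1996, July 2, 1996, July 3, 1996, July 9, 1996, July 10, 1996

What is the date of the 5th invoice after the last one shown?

July 30, 1996

Gaps: 1, 6, 1, 6, 1 days — not constant, but cyclic with period 2.
The events fall on every Tuesday and Wednesday.
The following Tuesday is July 16, 1996.
Next Wednesday: July 17, 1996.
Next Tuesday: July 23, 1996.
The following Wednesday is July 24, 1996.
The following Tuesday is July 30, 1996.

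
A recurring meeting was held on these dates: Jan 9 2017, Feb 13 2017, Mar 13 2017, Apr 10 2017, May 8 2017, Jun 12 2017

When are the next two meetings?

Jul 10 2017, Aug 14 2017

Gaps: 35, 28, 28, 28, 35 days — a mix of 28 and 35. Every date is a Monday.
Each is the 2nd Monday of its month.
2nd Monday of July 2017: Jul 10 2017.
August 2017 — 2nd Monday is Aug 14 2017.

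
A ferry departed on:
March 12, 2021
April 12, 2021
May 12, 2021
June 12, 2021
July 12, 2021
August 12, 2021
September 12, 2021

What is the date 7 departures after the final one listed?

Each date is the 12th; the gaps (31, 30, 31, 30, 31, 31) track the month lengths.
The rule is the 12th of each month.
October 2021: October 12, 2021.
November 2021: November 12, 2021.
December 2021: December 12, 2021.
January 2022: January 12, 2022.
February 2022: February 12, 2022.
March 2022: March 12, 2022.
April 2022: April 12, 2022.

April 12, 2022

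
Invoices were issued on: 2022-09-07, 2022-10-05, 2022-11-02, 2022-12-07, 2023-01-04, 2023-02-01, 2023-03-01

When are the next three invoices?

These are Wednesdays at 28- or 35-day spacing (28, 28, 35, 28, 28, 28).
The pattern: 1st Wednesday of the month.
April 2023 — 1st Wednesday is 2023-04-05.
1st Wednesday of May 2023: 2023-05-03.
1st Wednesday of June 2023: 2023-06-07.

2023-04-05, 2023-05-03, 2023-06-07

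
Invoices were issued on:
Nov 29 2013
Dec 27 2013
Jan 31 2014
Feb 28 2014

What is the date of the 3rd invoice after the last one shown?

May 30 2014

Every date is a Friday; gaps 28, 35, 28 days.
Each is the last Friday of its month (at least one falls on the 29th or later, ruling out '4th Friday').
March 2014 ends with Friday Mar 28 2014.
April 2014 ends with Friday Apr 25 2014.
Last Friday of May 2014: May 30 2014.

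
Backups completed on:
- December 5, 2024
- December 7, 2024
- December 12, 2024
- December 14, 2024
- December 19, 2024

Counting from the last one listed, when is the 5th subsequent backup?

Gaps: 2, 5, 2, 5 days — not constant, but cyclic with period 2.
The events fall on every Thursday and Saturday.
Next Saturday: December 21, 2024.
Next Thursday: December 26, 2024.
Next Saturday: December 28, 2024.
The following Thursday is January 2, 2025.
The following Saturday is January 4, 2025.

January 4, 2025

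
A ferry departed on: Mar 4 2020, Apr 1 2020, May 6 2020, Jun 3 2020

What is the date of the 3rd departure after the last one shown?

All dates are Wednesdays, 28, 35, 28 days apart.
Specifically, the 1st Wednesday of each month.
1st Wednesday of July 2020: Jul 1 2020.
1st Wednesday of August 2020: Aug 5 2020.
1st Wednesday of September 2020: Sep 2 2020.

Sep 2 2020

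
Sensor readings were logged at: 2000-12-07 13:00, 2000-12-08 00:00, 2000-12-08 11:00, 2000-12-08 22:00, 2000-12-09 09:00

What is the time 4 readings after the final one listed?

2000-12-11 05:00

The interval is a steady 11 hours (11, 11, 11, 11).
2000-12-09 09:00 + 11 h = 2000-12-09 20:00.
2000-12-09 20:00 + 11 h = 2000-12-10 07:00.
2000-12-10 07:00 + 11 h = 2000-12-10 18:00.
2000-12-10 18:00 + 11 h = 2000-12-11 05:00.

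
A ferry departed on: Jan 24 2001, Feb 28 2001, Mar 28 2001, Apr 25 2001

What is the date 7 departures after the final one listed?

Nov 28 2001

Gaps: 35, 28, 28 days — a mix of 28 and 35. Every date is a Wednesday.
Each is the 4th Wednesday of its month.
4th Wednesday of May 2001: May 23 2001.
June 2001 — 4th Wednesday is Jun 27 2001.
July 2001 — 4th Wednesday is Jul 25 2001.
4th Wednesday of August 2001: Aug 22 2001.
4th Wednesday of September 2001: Sep 26 2001.
October 2001 — 4th Wednesday is Oct 24 2001.
4th Wednesday of November 2001: Nov 28 2001.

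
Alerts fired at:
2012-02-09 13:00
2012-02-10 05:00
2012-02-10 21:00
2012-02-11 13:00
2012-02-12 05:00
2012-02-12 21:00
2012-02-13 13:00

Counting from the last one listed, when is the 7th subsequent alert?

2012-02-18 05:00

The interval is a steady 16 hours (16, 16, 16, 16, 16, 16).
2012-02-13 13:00 + 16 h = 2012-02-14 05:00.
2012-02-14 05:00 + 16 h = 2012-02-14 21:00.
2012-02-14 21:00 + 16 h = 2012-02-15 13:00.
2012-02-15 13:00 + 16 h = 2012-02-16 05:00.
2012-02-16 05:00 + 16 h = 2012-02-16 21:00.
2012-02-16 21:00 + 16 h = 2012-02-17 13:00.
2012-02-17 13:00 + 16 h = 2012-02-18 05:00.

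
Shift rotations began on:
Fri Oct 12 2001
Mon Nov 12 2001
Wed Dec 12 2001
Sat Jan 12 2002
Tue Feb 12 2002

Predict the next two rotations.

Tue Mar 12 2002, Fri Apr 12 2002

Gaps: 31, 30, 31, 31 days — not constant. Every event is on the 12th of the month.
Pattern: the 12th of each month.
Next: March 2002 → Tue Mar 12 2002.
Next: April 2002 → Fri Apr 12 2002.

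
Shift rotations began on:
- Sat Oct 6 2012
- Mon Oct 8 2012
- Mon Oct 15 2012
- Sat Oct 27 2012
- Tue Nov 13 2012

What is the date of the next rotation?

Wed Dec 5 2012

The spacing grows by 5 each time: 2, 7, 12, 17 days.
Next gap: 22 days. Tue Nov 13 2012 + 22 days = Wed Dec 5 2012.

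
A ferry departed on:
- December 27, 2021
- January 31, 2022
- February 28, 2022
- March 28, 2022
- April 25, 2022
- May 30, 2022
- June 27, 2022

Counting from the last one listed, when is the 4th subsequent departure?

All Mondays; the gaps (35, 28, 28, 28, 35, 28) vary with month length.
This is the last Monday of each month.
July 2022 ends with Monday July 25, 2022.
August 2022 ends with Monday August 29, 2022.
September 2022 ends with Monday September 26, 2022.
October 2022 ends with Monday October 31, 2022.

October 31, 2022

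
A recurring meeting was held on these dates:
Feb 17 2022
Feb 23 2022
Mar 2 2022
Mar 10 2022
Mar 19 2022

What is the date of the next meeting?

Gaps: 6, 7, 8, 9 days — each gap is 1 larger than the previous one.
Next gap: 10 days. Mar 19 2022 + 10 days = Mar 29 2022.

Mar 29 2022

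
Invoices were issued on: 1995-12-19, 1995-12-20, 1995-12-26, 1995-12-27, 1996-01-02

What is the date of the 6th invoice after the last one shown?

Gaps: 1, 6, 1, 6 days — not constant, but cyclic with period 2.
The events fall on every Tuesday and Wednesday.
The following Wednesday is 1996-01-03.
Next Tuesday: 1996-01-09.
Next Wednesday: 1996-01-10.
The following Tuesday is 1996-01-16.
The following Wednesday is 1996-01-17.
Next Tuesday: 1996-01-23.

1996-01-23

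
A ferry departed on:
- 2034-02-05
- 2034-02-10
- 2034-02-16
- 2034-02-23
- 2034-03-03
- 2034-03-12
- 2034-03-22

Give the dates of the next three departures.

Gaps: 5, 6, 7, 8, 9, 10 days — each gap is 1 larger than the previous one.
Next gap: 11 days. 2034-03-22 + 11 days = 2034-04-02.
Next gap: 12 days. 2034-04-02 + 12 days = 2034-04-14.
Next gap: 13 days. 2034-04-14 + 13 days = 2034-04-27.

2034-04-02, 2034-04-14, 2034-04-27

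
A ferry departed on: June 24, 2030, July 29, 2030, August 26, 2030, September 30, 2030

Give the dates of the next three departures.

October 28, 2030; November 25, 2030; December 30, 2030

All Mondays; the gaps (35, 28, 35) vary with month length.
This is the last Monday of each month.
Last Monday of October 2030: October 28, 2030.
Last Monday of November 2030: November 25, 2030.
Last Monday of December 2030: December 30, 2030.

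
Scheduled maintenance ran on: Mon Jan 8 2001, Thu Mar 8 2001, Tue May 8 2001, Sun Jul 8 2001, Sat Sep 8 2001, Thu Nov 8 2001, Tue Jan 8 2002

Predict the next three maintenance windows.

Fri Mar 8 2002, Wed May 8 2002, Mon Jul 8 2002

The day-of-month is always 8 (59, 61, 61, 62, 61, 61 days between events).
So this recurs on the 8th of every 2 months.
March 2002: Fri Mar 8 2002.
May 2002: Wed May 8 2002.
July 2002: Mon Jul 8 2002.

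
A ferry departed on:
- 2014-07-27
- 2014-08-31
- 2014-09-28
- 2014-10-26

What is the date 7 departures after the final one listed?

All Sundays; the gaps (35, 28, 28) vary with month length.
This is the last Sunday of each month.
Last Sunday of November 2014: 2014-11-30.
Last Sunday of December 2014: 2014-12-28.
Last Sunday of January 2015: 2015-01-25.
Last Sunday of February 2015: 2015-02-22.
Last Sunday of March 2015: 2015-03-29.
April 2015 ends with Sunday 2015-04-26.
May 2015 ends with Sunday 2015-05-31.

2015-05-31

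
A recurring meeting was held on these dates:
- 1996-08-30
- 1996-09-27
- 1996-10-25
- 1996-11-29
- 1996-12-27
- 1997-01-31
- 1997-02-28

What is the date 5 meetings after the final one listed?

Every date is a Friday; gaps 28, 28, 35, 28, 35, 28 days.
Each is the last Friday of its month (at least one falls on the 29th or later, ruling out '4th Friday').
March 1997 ends with Friday 1997-03-28.
Last Friday of April 1997: 1997-04-25.
May 1997 ends with Friday 1997-05-30.
Last Friday of June 1997: 1997-06-27.
July 1997 ends with Friday 1997-07-25.

1997-07-25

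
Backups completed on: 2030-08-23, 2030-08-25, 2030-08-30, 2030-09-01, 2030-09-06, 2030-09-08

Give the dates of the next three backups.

2030-09-13, 2030-09-15, 2030-09-20

Every event lands on a Friday or Sunday (gaps cycle 2, 5, 2, 5, 2).
So the schedule is: every Friday and Sunday.
Next Friday: 2030-09-13.
The following Sunday is 2030-09-15.
Next Friday: 2030-09-20.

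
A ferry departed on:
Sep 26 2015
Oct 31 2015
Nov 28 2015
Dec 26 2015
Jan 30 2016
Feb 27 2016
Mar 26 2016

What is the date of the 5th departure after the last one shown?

All Saturdays; the gaps (35, 28, 28, 35, 28, 28) vary with month length.
This is the last Saturday of each month.
Last Saturday of April 2016: Apr 30 2016.
May 2016 ends with Saturday May 28 2016.
June 2016 ends with Saturday Jun 25 2016.
July 2016 ends with Saturday Jul 30 2016.
August 2016 ends with Saturday Aug 27 2016.

Aug 27 2016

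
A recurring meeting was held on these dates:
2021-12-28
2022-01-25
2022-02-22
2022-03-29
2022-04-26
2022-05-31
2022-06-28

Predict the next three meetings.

Every date is a Tuesday; gaps 28, 28, 35, 28, 35, 28 days.
Each is the last Tuesday of its month (at least one falls on the 29th or later, ruling out '4th Tuesday').
July 2022 ends with Tuesday 2022-07-26.
August 2022 ends with Tuesday 2022-08-30.
Last Tuesday of September 2022: 2022-09-27.

2022-07-26, 2022-08-30, 2022-09-27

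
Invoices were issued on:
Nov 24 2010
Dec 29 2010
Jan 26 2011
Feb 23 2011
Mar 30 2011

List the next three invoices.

All Wednesdays; the gaps (35, 28, 28, 35) vary with month length.
This is the last Wednesday of each month.
April 2011 ends with Wednesday Apr 27 2011.
Last Wednesday of May 2011: May 25 2011.
June 2011 ends with Wednesday Jun 29 2011.

Apr 27 2011, May 25 2011, Jun 29 2011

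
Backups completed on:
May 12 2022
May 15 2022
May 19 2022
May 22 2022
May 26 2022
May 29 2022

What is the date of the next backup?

The gap pattern 3, 4, 3, 4, 3 repeats every 2 events.
These are the Thursdays and Sundays of each week.
Next Thursday: Jun 2 2022.

Jun 2 2022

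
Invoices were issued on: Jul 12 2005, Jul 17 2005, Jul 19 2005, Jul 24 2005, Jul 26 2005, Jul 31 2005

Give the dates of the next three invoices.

Aug 2 2005, Aug 7 2005, Aug 9 2005

Every event lands on a Tuesday or Sunday (gaps cycle 5, 2, 5, 2, 5).
So the schedule is: every Tuesday and Sunday.
Next Tuesday: Aug 2 2005.
Next Sunday: Aug 7 2005.
Next Tuesday: Aug 9 2005.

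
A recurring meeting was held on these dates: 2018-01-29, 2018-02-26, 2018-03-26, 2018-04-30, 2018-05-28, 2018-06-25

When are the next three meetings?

2018-07-30, 2018-08-27, 2018-09-24

Every date is a Monday; gaps 28, 28, 35, 28, 28 days.
Each is the last Monday of its month (at least one falls on the 29th or later, ruling out '4th Monday').
July 2018 ends with Monday 2018-07-30.
Last Monday of August 2018: 2018-08-27.
Last Monday of September 2018: 2018-09-24.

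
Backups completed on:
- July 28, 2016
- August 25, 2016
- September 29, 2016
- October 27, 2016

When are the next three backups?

November 24, 2016; December 29, 2016; January 26, 2017

All Thursdays; the gaps (28, 35, 28) vary with month length.
This is the last Thursday of each month.
November 2016 ends with Thursday November 24, 2016.
Last Thursday of December 2016: December 29, 2016.
Last Thursday of January 2017: January 26, 2017.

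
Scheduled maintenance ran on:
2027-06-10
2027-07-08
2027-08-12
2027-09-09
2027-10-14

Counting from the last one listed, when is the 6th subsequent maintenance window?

2028-04-13

All dates are Thursdays, 28, 35, 28, 35 days apart.
Specifically, the 2nd Thursday of each month.
2nd Thursday of November 2027: 2027-11-11.
2nd Thursday of December 2027: 2027-12-09.
2nd Thursday of January 2028: 2028-01-13.
2nd Thursday of February 2028: 2028-02-10.
March 2028 — 2nd Thursday is 2028-03-09.
2nd Thursday of April 2028: 2028-04-13.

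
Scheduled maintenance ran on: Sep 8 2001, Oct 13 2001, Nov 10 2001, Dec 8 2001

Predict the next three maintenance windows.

Jan 12 2002, Feb 9 2002, Mar 9 2002

Gaps: 35, 28, 28 days — a mix of 28 and 35. Every date is a Saturday.
Each is the 2nd Saturday of its month.
January 2002 — 2nd Saturday is Jan 12 2002.
February 2002 — 2nd Saturday is Feb 9 2002.
2nd Saturday of March 2002: Mar 9 2002.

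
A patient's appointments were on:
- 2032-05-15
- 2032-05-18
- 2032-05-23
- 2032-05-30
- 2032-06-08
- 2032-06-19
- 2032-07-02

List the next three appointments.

Intervals are 3, 5, 7, 9, 11, 13 days — an arithmetic progression with common difference 2.
Next gap: 15 days. 2032-07-02 + 15 days = 2032-07-17.
Next gap: 17 days. 2032-07-17 + 17 days = 2032-08-03.
Next gap: 19 days. 2032-08-03 + 19 days = 2032-08-22.

2032-07-17, 2032-08-03, 2032-08-22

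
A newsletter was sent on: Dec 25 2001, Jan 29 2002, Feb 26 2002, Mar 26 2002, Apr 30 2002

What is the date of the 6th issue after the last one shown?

All Tuesdays; the gaps (35, 28, 28, 35) vary with month length.
This is the last Tuesday of each month.
Last Tuesday of May 2002: May 28 2002.
Last Tuesday of June 2002: Jun 25 2002.
July 2002 ends with Tuesday Jul 30 2002.
August 2002 ends with Tuesday Aug 27 2002.
Last Tuesday of September 2002: Sep 24 2002.
Last Tuesday of October 2002: Oct 29 2002.

Oct 29 2002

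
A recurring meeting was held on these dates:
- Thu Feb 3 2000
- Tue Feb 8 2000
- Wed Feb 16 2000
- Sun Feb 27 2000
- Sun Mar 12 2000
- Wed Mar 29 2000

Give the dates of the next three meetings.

Intervals are 5, 8, 11, 14, 17 days — an arithmetic progression with common difference 3.
Next gap: 20 days. Wed Mar 29 2000 + 20 days = Tue Apr 18 2000.
Next gap: 23 days. Tue Apr 18 2000 + 23 days = Thu May 11 2000.
Next gap: 26 days. Thu May 11 2000 + 26 days = Tue Jun 6 2000.

Tue Apr 18 2000, Thu May 11 2000, Tue Jun 6 2000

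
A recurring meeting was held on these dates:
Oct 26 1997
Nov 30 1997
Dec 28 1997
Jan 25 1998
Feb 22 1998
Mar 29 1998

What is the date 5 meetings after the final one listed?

Aug 30 1998

All Sundays; the gaps (35, 28, 28, 28, 35) vary with month length.
This is the last Sunday of each month.
April 1998 ends with Sunday Apr 26 1998.
May 1998 ends with Sunday May 31 1998.
June 1998 ends with Sunday Jun 28 1998.
Last Sunday of July 1998: Jul 26 1998.
August 1998 ends with Sunday Aug 30 1998.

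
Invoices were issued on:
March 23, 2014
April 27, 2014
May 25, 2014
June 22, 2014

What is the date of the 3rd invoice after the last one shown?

All dates are Sundays, 35, 28, 28 days apart.
Specifically, the 4th Sunday of each month.
July 2014 — 4th Sunday is July 27, 2014.
4th Sunday of August 2014: August 24, 2014.
4th Sunday of September 2014: September 28, 2014.

September 28, 2014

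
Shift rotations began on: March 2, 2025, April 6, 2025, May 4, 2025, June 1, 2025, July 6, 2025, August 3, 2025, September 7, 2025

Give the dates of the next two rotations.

All dates are Sundays, 35, 28, 28, 35, 28, 35 days apart.
Specifically, the 1st Sunday of each month.
October 2025 — 1st Sunday is October 5, 2025.
1st Sunday of November 2025: November 2, 2025.

October 5, 2025; November 2, 2025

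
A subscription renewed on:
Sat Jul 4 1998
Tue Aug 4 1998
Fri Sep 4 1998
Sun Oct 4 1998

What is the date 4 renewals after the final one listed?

Gaps: 31, 31, 30 days — not constant. Every event is on the 4th of the month.
Pattern: the 4th of each month.
November 1998: Wed Nov 4 1998.
December 1998: Fri Dec 4 1998.
January 1999: Mon Jan 4 1999.
February 1999: Thu Feb 4 1999.

Thu Feb 4 1999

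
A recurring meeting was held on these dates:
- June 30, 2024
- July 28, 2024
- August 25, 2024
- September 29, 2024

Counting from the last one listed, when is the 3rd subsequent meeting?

December 29, 2024

All Sundays; the gaps (28, 28, 35) vary with month length.
This is the last Sunday of each month.
Last Sunday of October 2024: October 27, 2024.
Last Sunday of November 2024: November 24, 2024.
Last Sunday of December 2024: December 29, 2024.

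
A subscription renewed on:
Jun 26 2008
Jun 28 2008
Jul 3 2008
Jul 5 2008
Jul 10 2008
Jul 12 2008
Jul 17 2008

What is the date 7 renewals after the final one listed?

Aug 9 2008

The gap pattern 2, 5, 2, 5, 2, 5 repeats every 2 events.
These are the Thursdays and Saturdays of each week.
Next Saturday: Jul 19 2008.
Next Thursday: Jul 24 2008.
Next Saturday: Jul 26 2008.
The following Thursday is Jul 31 2008.
Next Saturday: Aug 2 2008.
The following Thursday is Aug 7 2008.
Next Saturday: Aug 9 2008.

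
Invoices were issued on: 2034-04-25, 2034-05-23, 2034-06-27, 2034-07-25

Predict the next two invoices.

2034-08-22, 2034-09-26

These are Tuesdays at 28- or 35-day spacing (28, 35, 28).
The pattern: 4th Tuesday of the month.
4th Tuesday of August 2034: 2034-08-22.
September 2034 — 4th Tuesday is 2034-09-26.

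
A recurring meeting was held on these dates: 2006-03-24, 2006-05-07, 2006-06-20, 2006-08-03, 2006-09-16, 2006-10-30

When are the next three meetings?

Every event comes 44 days after the last (44, 44, 44, 44, 44).
2006-10-30 + 44 days = 2006-12-13.
2006-12-13 + 44 days = 2007-01-26.
2007-01-26 + 44 days = 2007-03-11.

2006-12-13, 2007-01-26, 2007-03-11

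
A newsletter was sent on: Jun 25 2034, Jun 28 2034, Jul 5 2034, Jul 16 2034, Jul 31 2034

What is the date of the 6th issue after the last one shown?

Jan 21 2035

Gaps: 3, 7, 11, 15 days — each gap is 4 larger than the previous one.
Next gap: 19 days. Jul 31 2034 + 19 days = Aug 19 2034.
Next gap: 23 days. Aug 19 2034 + 23 days = Sep 11 2034.
Next gap: 27 days. Sep 11 2034 + 27 days = Oct 8 2034.
Next gap: 31 days. Oct 8 2034 + 31 days = Nov 8 2034.
Next gap: 35 days. Nov 8 2034 + 35 days = Dec 13 2034.
Next gap: 39 days. Dec 13 2034 + 39 days = Jan 21 2035.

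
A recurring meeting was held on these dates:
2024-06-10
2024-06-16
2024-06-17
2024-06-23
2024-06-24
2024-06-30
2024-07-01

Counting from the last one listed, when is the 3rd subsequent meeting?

The gap pattern 6, 1, 6, 1, 6, 1 repeats every 2 events.
These are the Mondays and Sundays of each week.
The following Sunday is 2024-07-07.
The following Monday is 2024-07-08.
The following Sunday is 2024-07-14.

2024-07-14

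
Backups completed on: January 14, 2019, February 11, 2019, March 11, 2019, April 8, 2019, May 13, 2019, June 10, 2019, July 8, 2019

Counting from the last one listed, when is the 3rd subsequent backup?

All dates are Mondays, 28, 28, 28, 35, 28, 28 days apart.
Specifically, the 2nd Monday of each month.
August 2019 — 2nd Monday is August 12, 2019.
2nd Monday of September 2019: September 9, 2019.
2nd Monday of October 2019: October 14, 2019.

October 14, 2019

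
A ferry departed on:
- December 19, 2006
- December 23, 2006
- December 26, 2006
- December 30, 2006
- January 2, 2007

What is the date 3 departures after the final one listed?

January 13, 2007

Gaps: 4, 3, 4, 3 days — not constant, but cyclic with period 2.
The events fall on every Tuesday and Saturday.
The following Saturday is January 6, 2007.
Next Tuesday: January 9, 2007.
Next Saturday: January 13, 2007.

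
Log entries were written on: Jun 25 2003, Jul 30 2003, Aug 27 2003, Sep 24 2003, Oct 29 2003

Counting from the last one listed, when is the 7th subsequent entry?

May 26 2004

All Wednesdays; the gaps (35, 28, 28, 35) vary with month length.
This is the last Wednesday of each month.
Last Wednesday of November 2003: Nov 26 2003.
Last Wednesday of December 2003: Dec 31 2003.
January 2004 ends with Wednesday Jan 28 2004.
February 2004 ends with Wednesday Feb 25 2004.
Last Wednesday of March 2004: Mar 31 2004.
Last Wednesday of April 2004: Apr 28 2004.
Last Wednesday of May 2004: May 26 2004.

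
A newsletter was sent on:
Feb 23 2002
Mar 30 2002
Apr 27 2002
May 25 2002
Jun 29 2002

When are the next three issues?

Jul 27 2002, Aug 31 2002, Sep 28 2002

All Saturdays; the gaps (35, 28, 28, 35) vary with month length.
This is the last Saturday of each month.
Last Saturday of July 2002: Jul 27 2002.
August 2002 ends with Saturday Aug 31 2002.
Last Saturday of September 2002: Sep 28 2002.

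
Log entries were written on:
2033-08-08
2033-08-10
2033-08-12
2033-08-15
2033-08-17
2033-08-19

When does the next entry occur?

Gaps: 2, 2, 3, 2, 2 days — not constant, but cyclic with period 3.
The events fall on every Monday, Wednesday and Friday.
The following Monday is 2033-08-22.

2033-08-22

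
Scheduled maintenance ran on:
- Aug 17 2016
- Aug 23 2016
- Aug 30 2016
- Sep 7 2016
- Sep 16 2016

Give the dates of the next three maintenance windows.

Intervals are 6, 7, 8, 9 days — an arithmetic progression with common difference 1.
Next gap: 10 days. Sep 16 2016 + 10 days = Sep 26 2016.
Next gap: 11 days. Sep 26 2016 + 11 days = Oct 7 2016.
Next gap: 12 days. Oct 7 2016 + 12 days = Oct 19 2016.

Sep 26 2016, Oct 7 2016, Oct 19 2016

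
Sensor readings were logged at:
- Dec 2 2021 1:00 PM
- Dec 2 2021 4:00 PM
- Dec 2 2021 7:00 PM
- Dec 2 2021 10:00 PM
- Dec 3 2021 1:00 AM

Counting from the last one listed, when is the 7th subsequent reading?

Spacing: 3, 3, 3, 3 h — constant 3 h.
Dec 3 2021 1:00 AM + 3 h = Dec 3 2021 4:00 AM.
Dec 3 2021 4:00 AM + 3 h = Dec 3 2021 7:00 AM.
Dec 3 2021 7:00 AM + 3 h = Dec 3 2021 10:00 AM.
Dec 3 2021 10:00 AM + 3 h = Dec 3 2021 1:00 PM.
Dec 3 2021 1:00 PM + 3 h = Dec 3 2021 4:00 PM.
Dec 3 2021 4:00 PM + 3 h = Dec 3 2021 7:00 PM.
Dec 3 2021 7:00 PM + 3 h = Dec 3 2021 10:00 PM.

Dec 3 2021 10:00 PM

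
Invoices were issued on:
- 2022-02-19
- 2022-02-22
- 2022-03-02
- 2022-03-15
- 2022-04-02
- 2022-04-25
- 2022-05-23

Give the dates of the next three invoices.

The spacing grows by 5 each time: 3, 8, 13, 18, 23, 28 days.
Next gap: 33 days. 2022-05-23 + 33 days = 2022-06-25.
Next gap: 38 days. 2022-06-25 + 38 days = 2022-08-02.
Next gap: 43 days. 2022-08-02 + 43 days = 2022-09-14.

2022-06-25, 2022-08-02, 2022-09-14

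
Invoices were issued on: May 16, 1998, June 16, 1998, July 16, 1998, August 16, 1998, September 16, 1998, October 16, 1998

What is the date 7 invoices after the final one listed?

The day-of-month is always 16 (31, 30, 31, 31, 30 days between events).
So this recurs on the 16th of each month.
November 1998: November 16, 1998.
December 1998: December 16, 1998.
Next: January 1999 → January 16, 1999.
February 1999: February 16, 1999.
March 1999: March 16, 1999.
Next: April 1999 → April 16, 1999.
Next: May 1999 → May 16, 1999.

May 16, 1999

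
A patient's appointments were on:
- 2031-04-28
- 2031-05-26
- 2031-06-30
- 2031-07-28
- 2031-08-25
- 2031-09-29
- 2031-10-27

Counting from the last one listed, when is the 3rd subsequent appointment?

All Mondays; the gaps (28, 35, 28, 28, 35, 28) vary with month length.
This is the last Monday of each month.
November 2031 ends with Monday 2031-11-24.
Last Monday of December 2031: 2031-12-29.
January 2032 ends with Monday 2032-01-26.

2032-01-26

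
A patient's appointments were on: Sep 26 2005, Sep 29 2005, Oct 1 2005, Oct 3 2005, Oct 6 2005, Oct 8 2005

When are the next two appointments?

Oct 10 2005, Oct 13 2005

Every event lands on a Monday or Thursday or Saturday (gaps cycle 3, 2, 2, 3, 2).
So the schedule is: every Monday, Thursday and Saturday.
The following Monday is Oct 10 2005.
The following Thursday is Oct 13 2005.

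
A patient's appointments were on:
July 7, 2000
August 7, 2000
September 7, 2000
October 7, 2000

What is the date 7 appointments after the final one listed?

May 7, 2001

Each date is the 7th; the gaps (31, 31, 30) track the month lengths.
The rule is the 7th of each month.
November 2000: November 7, 2000.
Next: December 2000 → December 7, 2000.
Next: January 2001 → January 7, 2001.
Next: February 2001 → February 7, 2001.
March 2001: March 7, 2001.
April 2001: April 7, 2001.
Next: May 2001 → May 7, 2001.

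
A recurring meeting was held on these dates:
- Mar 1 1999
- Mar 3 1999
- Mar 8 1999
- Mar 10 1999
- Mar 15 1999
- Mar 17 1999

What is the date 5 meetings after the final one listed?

Every event lands on a Monday or Wednesday (gaps cycle 2, 5, 2, 5, 2).
So the schedule is: every Monday and Wednesday.
Next Monday: Mar 22 1999.
The following Wednesday is Mar 24 1999.
Next Monday: Mar 29 1999.
The following Wednesday is Mar 31 1999.
Next Monday: Apr 5 1999.

Apr 5 1999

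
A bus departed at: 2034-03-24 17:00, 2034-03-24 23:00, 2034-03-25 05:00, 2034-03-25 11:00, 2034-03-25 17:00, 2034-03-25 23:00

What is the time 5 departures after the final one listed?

Spacing: 6, 6, 6, 6, 6 h — constant 6 h.
2034-03-25 23:00 + 6 h = 2034-03-26 05:00.
2034-03-26 05:00 + 6 h = 2034-03-26 11:00.
2034-03-26 11:00 + 6 h = 2034-03-26 17:00.
2034-03-26 17:00 + 6 h = 2034-03-26 23:00.
2034-03-26 23:00 + 6 h = 2034-03-27 05:00.

2034-03-27 05:00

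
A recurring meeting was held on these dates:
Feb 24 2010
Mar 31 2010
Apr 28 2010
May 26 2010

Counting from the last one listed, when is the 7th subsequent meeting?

Dec 29 2010

Every date is a Wednesday; gaps 35, 28, 28 days.
Each is the last Wednesday of its month (at least one falls on the 29th or later, ruling out '4th Wednesday').
June 2010 ends with Wednesday Jun 30 2010.
July 2010 ends with Wednesday Jul 28 2010.
Last Wednesday of August 2010: Aug 25 2010.
Last Wednesday of September 2010: Sep 29 2010.
October 2010 ends with Wednesday Oct 27 2010.
November 2010 ends with Wednesday Nov 24 2010.
December 2010 ends with Wednesday Dec 29 2010.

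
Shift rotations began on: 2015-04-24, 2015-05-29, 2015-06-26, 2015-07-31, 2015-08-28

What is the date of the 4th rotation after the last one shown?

2015-12-25

These are Fridays with 35, 28, 35, 28-day gaps.
Each is the final Friday of its month — 2015-05-29 is past the 28th, so '4th Friday' doesn't fit.
September 2015 ends with Friday 2015-09-25.
Last Friday of October 2015: 2015-10-30.
November 2015 ends with Friday 2015-11-27.
Last Friday of December 2015: 2015-12-25.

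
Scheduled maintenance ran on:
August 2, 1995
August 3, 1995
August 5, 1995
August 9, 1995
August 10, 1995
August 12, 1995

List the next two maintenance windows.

August 16, 1995; August 17, 1995

The gap pattern 1, 2, 4, 1, 2 repeats every 3 events.
These are the Wednesdays, Thursdays and Saturdays of each week.
Next Wednesday: August 16, 1995.
The following Thursday is August 17, 1995.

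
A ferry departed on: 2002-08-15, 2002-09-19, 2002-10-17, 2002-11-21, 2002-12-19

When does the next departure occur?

All dates are Thursdays, 35, 28, 35, 28 days apart.
Specifically, the 3rd Thursday of each month.
3rd Thursday of January 2003: 2003-01-16.

2003-01-16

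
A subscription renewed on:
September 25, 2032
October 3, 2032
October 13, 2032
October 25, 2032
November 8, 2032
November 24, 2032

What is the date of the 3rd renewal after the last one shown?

January 23, 2033

Intervals are 8, 10, 12, 14, 16 days — an arithmetic progression with common difference 2.
Next gap: 18 days. November 24, 2032 + 18 days = December 12, 2032.
Next gap: 20 days. December 12, 2032 + 20 days = January 1, 2033.
Next gap: 22 days. January 1, 2033 + 22 days = January 23, 2033.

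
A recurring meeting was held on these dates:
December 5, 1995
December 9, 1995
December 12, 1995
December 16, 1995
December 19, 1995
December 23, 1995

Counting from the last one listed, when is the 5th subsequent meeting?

January 9, 1996

Gaps: 4, 3, 4, 3, 4 days — not constant, but cyclic with period 2.
The events fall on every Tuesday and Saturday.
Next Tuesday: December 26, 1995.
Next Saturday: December 30, 1995.
The following Tuesday is January 2, 1996.
Next Saturday: January 6, 1996.
The following Tuesday is January 9, 1996.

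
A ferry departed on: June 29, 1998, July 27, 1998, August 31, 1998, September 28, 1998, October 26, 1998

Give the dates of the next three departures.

All Mondays; the gaps (28, 35, 28, 28) vary with month length.
This is the last Monday of each month.
Last Monday of November 1998: November 30, 1998.
December 1998 ends with Monday December 28, 1998.
January 1999 ends with Monday January 25, 1999.

November 30, 1998; December 28, 1998; January 25, 1999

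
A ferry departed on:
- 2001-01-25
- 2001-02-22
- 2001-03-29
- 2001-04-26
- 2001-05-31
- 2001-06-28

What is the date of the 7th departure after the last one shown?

2002-01-31

Every date is a Thursday; gaps 28, 35, 28, 35, 28 days.
Each is the last Thursday of its month (at least one falls on the 29th or later, ruling out '4th Thursday').
July 2001 ends with Thursday 2001-07-26.
August 2001 ends with Thursday 2001-08-30.
September 2001 ends with Thursday 2001-09-27.
Last Thursday of October 2001: 2001-10-25.
Last Thursday of November 2001: 2001-11-29.
Last Thursday of December 2001: 2001-12-27.
January 2002 ends with Thursday 2002-01-31.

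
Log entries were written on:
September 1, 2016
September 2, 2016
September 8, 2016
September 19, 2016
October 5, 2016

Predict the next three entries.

Intervals are 1, 6, 11, 16 days — an arithmetic progression with common difference 5.
Next gap: 21 days. October 5, 2016 + 21 days = October 26, 2016.
Next gap: 26 days. October 26, 2016 + 26 days = November 21, 2016.
Next gap: 31 days. November 21, 2016 + 31 days = December 22, 2016.

October 26, 2016; November 21, 2016; December 22, 2016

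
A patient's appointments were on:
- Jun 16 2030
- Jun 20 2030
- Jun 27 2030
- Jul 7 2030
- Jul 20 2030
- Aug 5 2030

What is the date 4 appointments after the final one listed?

Nov 7 2030

The spacing grows by 3 each time: 4, 7, 10, 13, 16 days.
Next gap: 19 days. Aug 5 2030 + 19 days = Aug 24 2030.
Next gap: 22 days. Aug 24 2030 + 22 days = Sep 15 2030.
Next gap: 25 days. Sep 15 2030 + 25 days = Oct 10 2030.
Next gap: 28 days. Oct 10 2030 + 28 days = Nov 7 2030.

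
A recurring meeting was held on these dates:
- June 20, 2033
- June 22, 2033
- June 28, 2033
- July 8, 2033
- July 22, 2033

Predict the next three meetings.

Gaps: 2, 6, 10, 14 days — each gap is 4 larger than the previous one.
Next gap: 18 days. July 22, 2033 + 18 days = August 9, 2033.
Next gap: 22 days. August 9, 2033 + 22 days = August 31, 2033.
Next gap: 26 days. August 31, 2033 + 26 days = September 26, 2033.

August 9, 2033; August 31, 2033; September 26, 2033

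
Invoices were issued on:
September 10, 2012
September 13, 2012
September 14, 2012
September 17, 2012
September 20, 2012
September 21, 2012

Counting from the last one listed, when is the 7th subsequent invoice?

Gaps: 3, 1, 3, 3, 1 days — not constant, but cyclic with period 3.
The events fall on every Monday, Thursday and Friday.
Next Monday: September 24, 2012.
Next Thursday: September 27, 2012.
Next Friday: September 28, 2012.
The following Monday is October 1, 2012.
The following Thursday is October 4, 2012.
Next Friday: October 5, 2012.
Next Monday: October 8, 2012.

October 8, 2012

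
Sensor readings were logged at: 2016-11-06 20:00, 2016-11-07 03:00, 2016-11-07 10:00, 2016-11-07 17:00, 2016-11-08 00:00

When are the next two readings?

2016-11-08 07:00, 2016-11-08 14:00

Spacing: 7, 7, 7, 7 h — constant 7 h.
2016-11-08 00:00 + 7 h = 2016-11-08 07:00.
2016-11-08 07:00 + 7 h = 2016-11-08 14:00.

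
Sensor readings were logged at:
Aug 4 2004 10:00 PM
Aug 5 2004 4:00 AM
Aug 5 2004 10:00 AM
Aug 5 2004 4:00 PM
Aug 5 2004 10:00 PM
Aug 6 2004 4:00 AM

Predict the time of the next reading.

Aug 6 2004 10:00 AM

The interval is a steady 6 hours (6, 6, 6, 6, 6).
Aug 6 2004 4:00 AM + 6 h = Aug 6 2004 10:00 AM.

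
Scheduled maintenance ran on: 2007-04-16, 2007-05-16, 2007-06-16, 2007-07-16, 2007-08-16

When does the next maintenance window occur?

The day-of-month is always 16 (30, 31, 30, 31 days between events).
So this recurs on the 16th of each month.
Next: September 2007 → 2007-09-16.

2007-09-16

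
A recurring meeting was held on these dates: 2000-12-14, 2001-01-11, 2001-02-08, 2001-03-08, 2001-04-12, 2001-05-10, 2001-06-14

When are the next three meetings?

2001-07-12, 2001-08-09, 2001-09-13

Gaps: 28, 28, 28, 35, 28, 35 days — a mix of 28 and 35. Every date is a Thursday.
Each is the 2nd Thursday of its month.
2nd Thursday of July 2001: 2001-07-12.
August 2001 — 2nd Thursday is 2001-08-09.
September 2001 — 2nd Thursday is 2001-09-13.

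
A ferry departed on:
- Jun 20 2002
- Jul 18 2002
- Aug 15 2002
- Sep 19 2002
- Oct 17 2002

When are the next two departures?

All dates are Thursdays, 28, 28, 35, 28 days apart.
Specifically, the 3rd Thursday of each month.
3rd Thursday of November 2002: Nov 21 2002.
3rd Thursday of December 2002: Dec 19 2002.

Nov 21 2002, Dec 19 2002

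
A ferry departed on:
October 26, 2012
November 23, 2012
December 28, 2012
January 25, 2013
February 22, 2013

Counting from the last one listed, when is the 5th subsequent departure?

July 26, 2013

These are Fridays at 28- or 35-day spacing (28, 35, 28, 28).
The pattern: 4th Friday of the month.
4th Friday of March 2013: March 22, 2013.
April 2013 — 4th Friday is April 26, 2013.
May 2013 — 4th Friday is May 24, 2013.
4th Friday of June 2013: June 28, 2013.
July 2013 — 4th Friday is July 26, 2013.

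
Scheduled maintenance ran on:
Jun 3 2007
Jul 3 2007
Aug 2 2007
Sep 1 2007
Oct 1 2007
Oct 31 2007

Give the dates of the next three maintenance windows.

The spacing is 30, 30, 30, 30, 30 days — always 30 days.
Oct 31 2007 + 30 days = Nov 30 2007.
Nov 30 2007 + 30 days = Dec 30 2007.
Dec 30 2007 + 30 days = Jan 29 2008.

Nov 30 2007, Dec 30 2007, Jan 29 2008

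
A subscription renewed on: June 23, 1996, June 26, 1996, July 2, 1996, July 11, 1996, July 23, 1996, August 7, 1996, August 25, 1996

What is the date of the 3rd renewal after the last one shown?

Intervals are 3, 6, 9, 12, 15, 18 days — an arithmetic progression with common difference 3.
Next gap: 21 days. August 25, 1996 + 21 days = September 15, 1996.
Next gap: 24 days. September 15, 1996 + 24 days = October 9, 1996.
Next gap: 27 days. October 9, 1996 + 27 days = November 5, 1996.

November 5, 1996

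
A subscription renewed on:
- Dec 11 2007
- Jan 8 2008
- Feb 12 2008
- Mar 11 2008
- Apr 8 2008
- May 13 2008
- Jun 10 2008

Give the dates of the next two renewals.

Jul 8 2008, Aug 12 2008

Gaps: 28, 35, 28, 28, 35, 28 days — a mix of 28 and 35. Every date is a Tuesday.
Each is the 2nd Tuesday of its month.
July 2008 — 2nd Tuesday is Jul 8 2008.
August 2008 — 2nd Tuesday is Aug 12 2008.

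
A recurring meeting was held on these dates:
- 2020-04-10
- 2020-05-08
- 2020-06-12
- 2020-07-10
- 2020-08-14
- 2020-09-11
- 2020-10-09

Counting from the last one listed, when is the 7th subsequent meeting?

These are Fridays at 28- or 35-day spacing (28, 35, 28, 35, 28, 28).
The pattern: 2nd Friday of the month.
2nd Friday of November 2020: 2020-11-13.
2nd Friday of December 2020: 2020-12-11.
2nd Friday of January 2021: 2021-01-08.
2nd Friday of February 2021: 2021-02-12.
2nd Friday of March 2021: 2021-03-12.
2nd Friday of April 2021: 2021-04-09.
May 2021 — 2nd Friday is 2021-05-14.

2021-05-14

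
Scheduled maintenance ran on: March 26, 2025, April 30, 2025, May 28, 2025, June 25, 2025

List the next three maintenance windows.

July 30, 2025; August 27, 2025; September 24, 2025

These are Wednesdays with 35, 28, 28-day gaps.
Each is the final Wednesday of its month — April 30, 2025 is past the 28th, so '4th Wednesday' doesn't fit.
July 2025 ends with Wednesday July 30, 2025.
Last Wednesday of August 2025: August 27, 2025.
September 2025 ends with Wednesday September 24, 2025.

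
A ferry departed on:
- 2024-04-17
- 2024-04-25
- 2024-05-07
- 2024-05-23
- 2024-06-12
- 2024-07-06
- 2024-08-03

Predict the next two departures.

Intervals are 8, 12, 16, 20, 24, 28 days — an arithmetic progression with common difference 4.
Next gap: 32 days. 2024-08-03 + 32 days = 2024-09-04.
Next gap: 36 days. 2024-09-04 + 36 days = 2024-10-10.

2024-09-04, 2024-10-10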